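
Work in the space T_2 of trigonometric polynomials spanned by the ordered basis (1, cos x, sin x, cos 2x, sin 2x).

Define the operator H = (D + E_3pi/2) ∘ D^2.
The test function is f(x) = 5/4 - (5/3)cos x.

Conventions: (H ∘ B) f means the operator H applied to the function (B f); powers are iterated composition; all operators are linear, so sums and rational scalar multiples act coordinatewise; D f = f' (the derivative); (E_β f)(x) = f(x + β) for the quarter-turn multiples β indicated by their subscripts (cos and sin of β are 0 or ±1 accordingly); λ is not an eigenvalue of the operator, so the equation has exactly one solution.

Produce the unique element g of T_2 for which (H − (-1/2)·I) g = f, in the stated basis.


write g with unknown coordinates in the stated basis and equate coefficients in (H − (-1/2)·I) g = f
solving from the highest basis element down gives g = 5/2 - (10/3)cos x
check: H g = 0
so H g − (-1/2)·g = 5/4 - (5/3)cos x = f ✓

the image equals g(x) = 5/2 - (10/3)cos x


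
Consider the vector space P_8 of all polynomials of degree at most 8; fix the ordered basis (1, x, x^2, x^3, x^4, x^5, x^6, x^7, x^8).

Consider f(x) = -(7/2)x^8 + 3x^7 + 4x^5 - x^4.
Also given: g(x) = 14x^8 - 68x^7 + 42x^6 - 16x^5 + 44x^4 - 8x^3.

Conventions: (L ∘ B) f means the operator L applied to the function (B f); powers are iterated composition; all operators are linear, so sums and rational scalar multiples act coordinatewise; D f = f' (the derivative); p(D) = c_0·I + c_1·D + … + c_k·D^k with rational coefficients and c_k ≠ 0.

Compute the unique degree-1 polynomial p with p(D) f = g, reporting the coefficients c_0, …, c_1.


p(D) = -4·I + 2·D, i.e. c_0 = -4, c_1 = 2

D^0 f = -(7/2)x^8 + 3x^7 + 4x^5 - x^4
D^1 f = -28x^7 + 21x^6 + 20x^4 - 4x^3
matching coefficients of g against c_0 f + c_1 Df + … from the top degree down determines the c_i
solution: c_0 = -4, c_1 = 2


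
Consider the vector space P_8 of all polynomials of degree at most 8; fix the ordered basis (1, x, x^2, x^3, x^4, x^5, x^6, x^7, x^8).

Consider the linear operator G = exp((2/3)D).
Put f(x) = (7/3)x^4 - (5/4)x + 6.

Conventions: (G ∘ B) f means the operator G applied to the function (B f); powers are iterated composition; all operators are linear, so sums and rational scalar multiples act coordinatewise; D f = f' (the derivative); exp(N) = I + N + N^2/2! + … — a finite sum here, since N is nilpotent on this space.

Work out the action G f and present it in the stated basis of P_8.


order-1 term: (56/9)x^3 - 5/6
order-2 term: (56/9)x^2
order-3 term: (224/81)x
order-4 term: 112/243
the series for exp((2/3)D) f terminates at order 4
exp((2/3)D) f = (7/3)x^4 + (56/9)x^3 + (56/9)x^2 + (491/324)x + 2735/486

g(x) = (7/3)x^4 + (56/9)x^3 + (56/9)x^2 + (491/324)x + 2735/486


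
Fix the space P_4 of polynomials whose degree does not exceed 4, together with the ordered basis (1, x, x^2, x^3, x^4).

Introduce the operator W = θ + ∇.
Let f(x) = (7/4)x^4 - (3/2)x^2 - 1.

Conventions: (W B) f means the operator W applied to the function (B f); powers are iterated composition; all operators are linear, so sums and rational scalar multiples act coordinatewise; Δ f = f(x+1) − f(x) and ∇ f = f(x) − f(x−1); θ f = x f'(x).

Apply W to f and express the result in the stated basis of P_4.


θ f = 7x^4 - 3x^2
∇ f = 7x^3 - (21/2)x^2 + 4x - 1/4
(θ + ∇) f = 7x^4 + 7x^3 - (27/2)x^2 + 4x - 1/4

g(x) = 7x^4 + 7x^3 - (27/2)x^2 + 4x - 1/4


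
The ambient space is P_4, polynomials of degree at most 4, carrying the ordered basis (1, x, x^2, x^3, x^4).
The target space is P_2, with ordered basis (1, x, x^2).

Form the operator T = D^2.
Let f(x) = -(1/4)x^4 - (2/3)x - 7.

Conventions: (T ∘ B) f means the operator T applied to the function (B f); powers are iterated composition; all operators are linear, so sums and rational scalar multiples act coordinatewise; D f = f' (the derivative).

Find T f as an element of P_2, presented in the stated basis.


D f = -x^3 - 2/3
D D f = -3x^2

the image equals g(x) = -3x^2


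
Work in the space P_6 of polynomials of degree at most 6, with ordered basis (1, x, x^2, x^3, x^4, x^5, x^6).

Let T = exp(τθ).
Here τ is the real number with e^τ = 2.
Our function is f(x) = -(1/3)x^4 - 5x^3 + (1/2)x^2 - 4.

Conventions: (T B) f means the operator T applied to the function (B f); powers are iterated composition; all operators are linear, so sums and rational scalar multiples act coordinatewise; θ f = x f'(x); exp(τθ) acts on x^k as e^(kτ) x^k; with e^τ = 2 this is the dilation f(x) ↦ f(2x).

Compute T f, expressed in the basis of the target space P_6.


g(x) = -(16/3)x^4 - 40x^3 + 2x^2 - 4

exp(τθ) x^k = e^(kτ) x^k; with e^τ = 2 this sends x^k to 2^k x^k
x^2 ↦ 4 x^2
x^3 ↦ 8 x^3
x^4 ↦ 16 x^4
applying this coordinatewise to f: exp(τθ) f = -(16/3)x^4 - 40x^3 + 2x^2 - 4


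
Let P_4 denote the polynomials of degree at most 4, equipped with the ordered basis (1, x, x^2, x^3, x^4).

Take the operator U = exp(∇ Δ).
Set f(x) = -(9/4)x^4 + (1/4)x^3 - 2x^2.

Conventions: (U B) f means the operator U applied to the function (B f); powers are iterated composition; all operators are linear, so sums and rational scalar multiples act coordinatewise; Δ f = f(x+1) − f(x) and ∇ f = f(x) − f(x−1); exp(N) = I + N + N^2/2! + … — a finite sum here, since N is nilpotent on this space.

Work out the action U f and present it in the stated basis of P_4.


order-1 term: -27x^2 + (3/2)x - 17/2
order-2 term: -27
the series for exp(∇ Δ) f terminates at order 2
exp(∇ Δ) f = -(9/4)x^4 + (1/4)x^3 - 29x^2 + (3/2)x - 71/2

the image equals g(x) = -(9/4)x^4 + (1/4)x^3 - 29x^2 + (3/2)x - 71/2


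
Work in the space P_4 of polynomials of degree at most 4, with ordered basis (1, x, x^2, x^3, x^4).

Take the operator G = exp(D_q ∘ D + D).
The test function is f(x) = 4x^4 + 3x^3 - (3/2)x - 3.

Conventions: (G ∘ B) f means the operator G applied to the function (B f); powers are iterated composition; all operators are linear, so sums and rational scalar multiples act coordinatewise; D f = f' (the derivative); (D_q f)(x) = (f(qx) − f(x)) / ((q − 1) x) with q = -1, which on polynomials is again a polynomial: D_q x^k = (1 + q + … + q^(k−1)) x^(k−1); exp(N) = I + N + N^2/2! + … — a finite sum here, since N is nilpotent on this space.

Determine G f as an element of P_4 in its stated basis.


the image equals g(x) = 4x^4 + 19x^3 + 49x^2 + (79/2)x + 293/6

order-1 term: 16x^3 + 25x^2 - 3/2
order-2 term: 24x^2 + 25x + 25
order-3 term: 16x + 73/3
order-4 term: 4
the series for exp(D_q ∘ D + D) f terminates at order 4
exp(D_q ∘ D + D) f = 4x^4 + 19x^3 + 49x^2 + (79/2)x + 293/6


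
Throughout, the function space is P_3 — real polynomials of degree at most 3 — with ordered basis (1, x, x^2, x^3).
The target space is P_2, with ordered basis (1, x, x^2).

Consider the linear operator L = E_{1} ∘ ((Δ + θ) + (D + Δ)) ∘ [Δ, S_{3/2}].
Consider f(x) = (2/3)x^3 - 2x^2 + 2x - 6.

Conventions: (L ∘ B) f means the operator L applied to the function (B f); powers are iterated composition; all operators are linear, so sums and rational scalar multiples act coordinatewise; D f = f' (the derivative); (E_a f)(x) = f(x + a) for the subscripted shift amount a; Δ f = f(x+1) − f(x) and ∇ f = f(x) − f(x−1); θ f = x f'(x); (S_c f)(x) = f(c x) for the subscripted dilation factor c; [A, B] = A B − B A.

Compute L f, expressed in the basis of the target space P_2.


the image equals g(x) = (9/2)x^2 + (93/4)x + 51/2

S_{3/2} f = (9/4)x^3 - (9/2)x^2 + 3x - 6
Δ S_{3/2} f = (27/4)x^2 - (9/4)x + 3/4
Δ f = 2x^2 - 2x + 2/3
S_{3/2} Δ f = (9/2)x^2 - 3x + 2/3
[Δ, S_{3/2}] f = (9/4)x^2 + (3/4)x + 1/12
Δ [Δ, S_{3/2}] f = (9/2)x + 3
θ [Δ, S_{3/2}] f = (9/2)x^2 + (3/4)x
(Δ + θ) [Δ, S_{3/2}] f = (9/2)x^2 + (21/4)x + 3
D [Δ, S_{3/2}] f = (9/2)x + 3/4
Δ [Δ, S_{3/2}] f = (9/2)x + 3
(D + Δ) [Δ, S_{3/2}] f = 9x + 15/4
((Δ + θ) + (D + Δ)) [Δ, S_{3/2}] f = (9/2)x^2 + (57/4)x + 27/4
E_{1} ((Δ + θ) + (D + Δ)) [Δ, S_{3/2}] f = (9/2)x^2 + (93/4)x + 51/2


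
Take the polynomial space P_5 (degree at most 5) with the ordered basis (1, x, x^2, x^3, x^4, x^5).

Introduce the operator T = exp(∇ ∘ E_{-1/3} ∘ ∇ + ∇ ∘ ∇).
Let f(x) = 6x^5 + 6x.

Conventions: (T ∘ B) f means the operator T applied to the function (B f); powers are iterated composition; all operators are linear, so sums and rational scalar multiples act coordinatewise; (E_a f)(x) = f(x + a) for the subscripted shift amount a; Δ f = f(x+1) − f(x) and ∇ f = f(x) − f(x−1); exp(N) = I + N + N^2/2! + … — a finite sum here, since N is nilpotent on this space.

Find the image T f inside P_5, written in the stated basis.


order-1 term: 240x^3 - 840x^2 + 1120x - 4900/9
order-2 term: 1440x - 3360
the series for exp(∇ ∘ E_{-1/3} ∘ ∇ + ∇ ∘ ∇) f terminates at order 2
exp(∇ ∘ E_{-1/3} ∘ ∇ + ∇ ∘ ∇) f = 6x^5 + 240x^3 - 840x^2 + 2566x - 35140/9

g(x) = 6x^5 + 240x^3 - 840x^2 + 2566x - 35140/9


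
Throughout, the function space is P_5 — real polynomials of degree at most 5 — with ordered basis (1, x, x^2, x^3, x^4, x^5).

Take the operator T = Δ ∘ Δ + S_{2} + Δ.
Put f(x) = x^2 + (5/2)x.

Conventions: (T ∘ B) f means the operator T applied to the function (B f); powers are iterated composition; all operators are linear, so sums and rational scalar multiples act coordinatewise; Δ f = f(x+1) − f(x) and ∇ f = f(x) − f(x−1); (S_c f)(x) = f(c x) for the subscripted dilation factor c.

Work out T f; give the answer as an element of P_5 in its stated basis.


Δ f = 2x + 7/2
Δ Δ f = 2
S_{2} f = 4x^2 + 5x
Δ f = 2x + 7/2
(Δ ∘ Δ + S_{2} + Δ) f = 4x^2 + 7x + 11/2

the result is g(x) = 4x^2 + 7x + 11/2


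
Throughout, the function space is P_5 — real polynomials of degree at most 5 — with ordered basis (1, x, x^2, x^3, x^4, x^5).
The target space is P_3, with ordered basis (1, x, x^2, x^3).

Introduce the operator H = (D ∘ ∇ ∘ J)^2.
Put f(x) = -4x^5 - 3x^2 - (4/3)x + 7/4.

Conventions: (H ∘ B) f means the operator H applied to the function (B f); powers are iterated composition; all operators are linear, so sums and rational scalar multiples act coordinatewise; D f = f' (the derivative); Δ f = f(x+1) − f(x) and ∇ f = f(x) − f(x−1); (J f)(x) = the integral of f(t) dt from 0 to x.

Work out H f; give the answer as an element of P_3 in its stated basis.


J f = -(2/3)x^6 - x^3 - (2/3)x^2 + (7/4)x
∇ J f = -4x^5 + 10x^4 - (40/3)x^3 + 7x^2 - (7/3)x + 25/12
D ∇ J f = -20x^4 + 40x^3 - 40x^2 + 14x - 7/3
J (D ∘ ∇ ∘ J) f = -4x^5 + 10x^4 - (40/3)x^3 + 7x^2 - (7/3)x
∇ J (D ∘ ∇ ∘ J) f = -20x^4 + 80x^3 - 140x^2 + 114x - 110/3
D ∇ J (D ∘ ∇ ∘ J) f = -80x^3 + 240x^2 - 280x + 114

the image equals g(x) = -80x^3 + 240x^2 - 280x + 114


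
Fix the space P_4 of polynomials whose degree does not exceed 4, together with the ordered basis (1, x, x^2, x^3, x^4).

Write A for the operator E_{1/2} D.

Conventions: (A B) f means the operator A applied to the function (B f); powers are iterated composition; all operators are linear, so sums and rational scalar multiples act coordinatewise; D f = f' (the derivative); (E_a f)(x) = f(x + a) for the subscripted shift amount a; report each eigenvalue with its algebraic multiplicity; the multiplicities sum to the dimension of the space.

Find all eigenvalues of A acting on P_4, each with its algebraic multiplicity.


image of 1: 0
image of x: 1
image of x^2: 2x + 1
image of x^3: 3x^2 + 3x + 3/4
image of x^4: 4x^3 + 6x^2 + 3x + 1/2
the matrix is upper triangular; its diagonal is (0, 0, 0, 0, 0)
for a triangular matrix the eigenvalues are the diagonal entries, with algebraic multiplicity their repetition count

λ = 0 (multiplicity 5)


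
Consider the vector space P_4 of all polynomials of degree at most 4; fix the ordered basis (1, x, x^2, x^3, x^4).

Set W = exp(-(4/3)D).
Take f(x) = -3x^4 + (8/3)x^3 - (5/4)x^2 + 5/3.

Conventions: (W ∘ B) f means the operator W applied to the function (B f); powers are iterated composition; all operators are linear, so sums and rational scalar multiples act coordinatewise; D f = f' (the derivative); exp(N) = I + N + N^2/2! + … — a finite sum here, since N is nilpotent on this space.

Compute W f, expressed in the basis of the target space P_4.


order-1 term: 16x^3 - (32/3)x^2 + (10/3)x
order-2 term: -32x^2 + (128/9)x - 20/9
order-3 term: (256/9)x - 512/81
order-4 term: -256/27
the series for exp(-(4/3)D) f terminates at order 4
exp(-(4/3)D) f = -3x^4 + (56/3)x^3 - (527/12)x^2 + 46x - 1325/81

the result is g(x) = -3x^4 + (56/3)x^3 - (527/12)x^2 + 46x - 1325/81


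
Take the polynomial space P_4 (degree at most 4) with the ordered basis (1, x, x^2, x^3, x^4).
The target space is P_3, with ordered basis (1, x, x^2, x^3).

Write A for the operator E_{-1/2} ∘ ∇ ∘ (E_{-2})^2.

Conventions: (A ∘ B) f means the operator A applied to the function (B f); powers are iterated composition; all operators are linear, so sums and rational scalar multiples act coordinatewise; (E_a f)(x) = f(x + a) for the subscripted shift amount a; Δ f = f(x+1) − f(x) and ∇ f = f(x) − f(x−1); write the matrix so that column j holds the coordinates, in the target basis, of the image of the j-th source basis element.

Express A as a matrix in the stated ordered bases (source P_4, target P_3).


image of 1: 0
image of x: 1
image of x^2: 2x - 10
image of x^3: 3x^2 - 30x + 301/4
image of x^4: 4x^3 - 60x^2 + 301x - 505
each image's coordinates form column j of the matrix

the matrix is [[0, 1, -10, 301/4, -505]; [0, 0, 2, -30, 301]; [0, 0, 0, 3, -60]; [0, 0, 0, 0, 4]] (rows listed top to bottom)


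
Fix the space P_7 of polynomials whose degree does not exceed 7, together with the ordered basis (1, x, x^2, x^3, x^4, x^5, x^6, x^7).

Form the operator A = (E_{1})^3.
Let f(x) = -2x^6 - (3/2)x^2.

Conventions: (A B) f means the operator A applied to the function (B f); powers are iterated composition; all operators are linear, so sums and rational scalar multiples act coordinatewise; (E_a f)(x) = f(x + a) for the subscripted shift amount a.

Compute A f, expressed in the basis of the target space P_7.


E_{1} f = -2x^6 - 12x^5 - 30x^4 - 40x^3 - (63/2)x^2 - 15x - 7/2
E_{1} E_{1} f = -2x^6 - 24x^5 - 120x^4 - 320x^3 - (963/2)x^2 - 390x - 134
E_{1} E_{1} E_{1} f = -2x^6 - 36x^5 - 270x^4 - 1080x^3 - (4863/2)x^2 - 2925x - 2943/2

the image equals g(x) = -2x^6 - 36x^5 - 270x^4 - 1080x^3 - (4863/2)x^2 - 2925x - 2943/2


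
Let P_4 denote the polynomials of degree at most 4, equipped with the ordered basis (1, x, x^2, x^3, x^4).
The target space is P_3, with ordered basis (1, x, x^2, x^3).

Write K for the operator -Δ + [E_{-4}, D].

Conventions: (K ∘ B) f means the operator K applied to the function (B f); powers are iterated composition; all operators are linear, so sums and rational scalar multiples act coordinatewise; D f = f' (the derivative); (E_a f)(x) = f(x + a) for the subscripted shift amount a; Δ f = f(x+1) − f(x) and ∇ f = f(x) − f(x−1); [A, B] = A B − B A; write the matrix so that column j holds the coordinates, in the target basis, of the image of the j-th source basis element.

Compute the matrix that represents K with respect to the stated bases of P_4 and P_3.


the matrix is [[0, -1, -1, -1, -1]; [0, 0, -2, -3, -4]; [0, 0, 0, -3, -6]; [0, 0, 0, 0, -4]] (rows listed top to bottom)

image of 1: 0
image of x: -1
image of x^2: -2x - 1
image of x^3: -3x^2 - 3x - 1
image of x^4: -4x^3 - 6x^2 - 4x - 1
each image's coordinates form column j of the matrix


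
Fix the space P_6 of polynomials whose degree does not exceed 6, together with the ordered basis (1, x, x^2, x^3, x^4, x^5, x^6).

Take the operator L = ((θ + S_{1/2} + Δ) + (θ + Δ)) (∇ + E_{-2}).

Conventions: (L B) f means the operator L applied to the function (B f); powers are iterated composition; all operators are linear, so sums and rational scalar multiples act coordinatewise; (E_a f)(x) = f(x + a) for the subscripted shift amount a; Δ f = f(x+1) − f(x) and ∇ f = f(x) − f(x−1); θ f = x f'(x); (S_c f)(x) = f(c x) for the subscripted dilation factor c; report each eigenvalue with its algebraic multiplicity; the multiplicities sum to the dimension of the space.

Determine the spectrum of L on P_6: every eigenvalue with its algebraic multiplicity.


λ = 1 (multiplicity 1), λ = 5/2 (multiplicity 1), λ = 17/4 (multiplicity 1), λ = 49/8 (multiplicity 1), λ = 129/16 (multiplicity 1), λ = 321/32 (multiplicity 1), λ = 769/64 (multiplicity 1)

image of 1: 1
image of x: (5/2)x + 1
image of x^2: (17/4)x^2 - x + 1
image of x^3: (49/8)x^3 - (27/4)x^2 + (33/2)x + 7
image of x^4: (129/16)x^4 - (33/2)x^3 + (129/2)x^2 - 14x - 11
image of x^5: (321/32)x^5 - (485/16)x^4 + (655/4)x^3 - (315/2)x^2 + (115/2)x + 31
image of x^6: (769/64)x^6 - (771/16)x^5 + (5325/16)x^4 - (1155/2)x^3 + (2265/4)x^2 - 93x - 59
the matrix is upper triangular; its diagonal is (1, 5/2, 17/4, 49/8, 129/16, 321/32, 769/64)
for a triangular matrix the eigenvalues are the diagonal entries, with algebraic multiplicity their repetition count


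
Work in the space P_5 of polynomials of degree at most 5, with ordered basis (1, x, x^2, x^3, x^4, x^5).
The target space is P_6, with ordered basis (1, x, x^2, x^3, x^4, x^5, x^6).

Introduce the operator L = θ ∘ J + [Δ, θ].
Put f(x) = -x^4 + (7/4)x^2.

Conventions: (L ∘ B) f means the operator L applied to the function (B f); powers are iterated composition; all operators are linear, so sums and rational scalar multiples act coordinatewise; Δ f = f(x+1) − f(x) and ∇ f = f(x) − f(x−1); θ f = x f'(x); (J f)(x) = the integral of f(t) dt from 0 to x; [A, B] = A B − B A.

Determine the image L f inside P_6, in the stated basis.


the result is g(x) = -x^5 - (9/4)x^3 - 12x^2 - (17/2)x - 1/2

J f = -(1/5)x^5 + (7/12)x^3
θ J f = -x^5 + (7/4)x^3
θ f = -4x^4 + (7/2)x^2
Δ θ f = -16x^3 - 24x^2 - 9x - 1/2
Δ f = -4x^3 - 6x^2 - (1/2)x + 3/4
θ Δ f = -12x^3 - 12x^2 - (1/2)x
[Δ, θ] f = -4x^3 - 12x^2 - (17/2)x - 1/2
(θ ∘ J + [Δ, θ]) f = -x^5 - (9/4)x^3 - 12x^2 - (17/2)x - 1/2


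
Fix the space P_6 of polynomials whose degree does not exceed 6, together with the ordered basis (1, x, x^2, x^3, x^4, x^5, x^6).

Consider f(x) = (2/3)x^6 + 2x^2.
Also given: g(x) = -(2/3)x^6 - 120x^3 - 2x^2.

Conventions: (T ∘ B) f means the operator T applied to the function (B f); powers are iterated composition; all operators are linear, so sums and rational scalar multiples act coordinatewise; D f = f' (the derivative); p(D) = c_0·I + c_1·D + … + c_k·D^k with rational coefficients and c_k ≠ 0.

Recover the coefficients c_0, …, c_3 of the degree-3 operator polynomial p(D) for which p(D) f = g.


D^0 f = (2/3)x^6 + 2x^2
D^1 f = 4x^5 + 4x
D^2 f = 20x^4 + 4
D^3 f = 80x^3
matching coefficients of g against c_0 f + c_1 Df + … from the top degree down determines the c_i
solution: c_0 = -1, c_1 = 0, c_2 = 0, c_3 = -3/2

p(D) = -I − (3/2)·D^3, i.e. c_0 = -1, c_1 = 0, c_2 = 0, c_3 = -3/2


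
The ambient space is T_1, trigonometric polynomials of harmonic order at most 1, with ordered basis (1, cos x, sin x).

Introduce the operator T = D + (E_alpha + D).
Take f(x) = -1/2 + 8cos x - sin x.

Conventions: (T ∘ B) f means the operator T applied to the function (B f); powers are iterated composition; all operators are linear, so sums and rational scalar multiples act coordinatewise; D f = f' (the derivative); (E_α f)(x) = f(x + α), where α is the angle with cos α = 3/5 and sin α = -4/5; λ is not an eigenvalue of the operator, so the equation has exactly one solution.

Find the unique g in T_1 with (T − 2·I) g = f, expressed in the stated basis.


the result is g(x) = 1/2 - (50/17)cos x + (55/17)sin x

write g with unknown coordinates in the stated basis and equate coefficients in (T − 2·I) g = f
solving from the highest basis element down gives g = 1/2 - (50/17)cos x + (55/17)sin x
check: T g = 1/2 + (36/17)cos x + (93/17)sin x
so T g − 2·g = -1/2 + 8cos x - sin x = f ✓


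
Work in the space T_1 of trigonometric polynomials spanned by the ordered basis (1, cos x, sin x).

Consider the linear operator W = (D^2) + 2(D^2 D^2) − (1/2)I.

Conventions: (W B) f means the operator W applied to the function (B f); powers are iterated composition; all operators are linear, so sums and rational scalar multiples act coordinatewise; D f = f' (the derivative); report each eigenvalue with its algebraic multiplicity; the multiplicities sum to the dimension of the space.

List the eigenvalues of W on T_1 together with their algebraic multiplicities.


λ = -1/2 (multiplicity 1), λ = 1/2 (multiplicity 2)

image of 1: -1/2
image of cos x: (1/2)cos x
image of sin x: (1/2)sin x
the matrix is diagonal; its diagonal is (-1/2, 1/2, 1/2)
for a triangular matrix the eigenvalues are the diagonal entries, with algebraic multiplicity their repetition count


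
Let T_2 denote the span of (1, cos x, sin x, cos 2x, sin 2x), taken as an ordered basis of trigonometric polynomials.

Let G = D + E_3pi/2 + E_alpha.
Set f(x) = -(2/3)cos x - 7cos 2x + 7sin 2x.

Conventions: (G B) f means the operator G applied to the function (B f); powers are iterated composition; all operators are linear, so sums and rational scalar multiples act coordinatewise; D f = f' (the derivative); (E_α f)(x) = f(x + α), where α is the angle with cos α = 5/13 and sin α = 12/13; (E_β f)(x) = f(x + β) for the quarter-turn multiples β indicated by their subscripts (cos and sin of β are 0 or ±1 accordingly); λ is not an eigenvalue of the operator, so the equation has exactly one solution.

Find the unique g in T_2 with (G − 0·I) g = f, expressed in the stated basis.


the image equals g(x) = -(10/39)cos x - (8/13)sin x - (595/866)cos 2x - (2611/866)sin 2x

write g with unknown coordinates in the stated basis and equate coefficients in (G − 0·I) g = f
solving from the highest basis element down gives g = -(10/39)cos x - (8/13)sin x - (595/866)cos 2x - (2611/866)sin 2x
check: G g = -(2/3)cos x - 7cos 2x + 7sin 2x
so G g − 0·g = -(2/3)cos x - 7cos 2x + 7sin 2x = f ✓


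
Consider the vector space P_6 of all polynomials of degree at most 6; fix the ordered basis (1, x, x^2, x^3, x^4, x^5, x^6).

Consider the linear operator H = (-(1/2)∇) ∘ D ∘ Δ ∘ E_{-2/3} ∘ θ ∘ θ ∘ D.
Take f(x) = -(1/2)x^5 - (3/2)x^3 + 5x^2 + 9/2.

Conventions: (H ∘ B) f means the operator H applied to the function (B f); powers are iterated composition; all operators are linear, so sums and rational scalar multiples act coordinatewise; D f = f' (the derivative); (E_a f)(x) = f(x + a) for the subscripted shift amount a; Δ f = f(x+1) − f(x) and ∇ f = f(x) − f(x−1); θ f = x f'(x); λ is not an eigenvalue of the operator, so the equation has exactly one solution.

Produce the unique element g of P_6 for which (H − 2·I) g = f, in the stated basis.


write g with unknown coordinates in the stated basis and equate coefficients in (H − 2·I) g = f
solving from the highest basis element down gives g = (1/4)x^5 + (3/4)x^3 - (5/2)x^2 - 120x + 311/4
check: H g = -240x + 160
so H g − 2·g = -(1/2)x^5 - (3/2)x^3 + 5x^2 + 9/2 = f ✓

the image equals g(x) = (1/4)x^5 + (3/4)x^3 - (5/2)x^2 - 120x + 311/4


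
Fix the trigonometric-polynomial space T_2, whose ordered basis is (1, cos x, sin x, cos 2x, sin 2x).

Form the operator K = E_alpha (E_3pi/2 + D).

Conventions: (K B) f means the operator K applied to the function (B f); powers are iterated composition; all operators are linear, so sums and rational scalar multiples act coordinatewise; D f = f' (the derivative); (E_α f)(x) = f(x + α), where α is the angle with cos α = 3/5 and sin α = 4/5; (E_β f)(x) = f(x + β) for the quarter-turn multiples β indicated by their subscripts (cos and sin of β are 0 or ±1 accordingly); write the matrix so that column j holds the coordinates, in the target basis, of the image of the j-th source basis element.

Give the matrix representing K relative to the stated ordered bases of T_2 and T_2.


image of 1: 1
image of cos x: 0
image of sin x: 0
image of cos 2x: -(41/25)cos 2x + (38/25)sin 2x
image of sin 2x: -(38/25)cos 2x - (41/25)sin 2x
each image's coordinates form column j of the matrix

the matrix is [[1, 0, 0, 0, 0]; [0, 0, 0, 0, 0]; [0, 0, 0, 0, 0]; [0, 0, 0, -41/25, -38/25]; [0, 0, 0, 38/25, -41/25]] (rows listed top to bottom)


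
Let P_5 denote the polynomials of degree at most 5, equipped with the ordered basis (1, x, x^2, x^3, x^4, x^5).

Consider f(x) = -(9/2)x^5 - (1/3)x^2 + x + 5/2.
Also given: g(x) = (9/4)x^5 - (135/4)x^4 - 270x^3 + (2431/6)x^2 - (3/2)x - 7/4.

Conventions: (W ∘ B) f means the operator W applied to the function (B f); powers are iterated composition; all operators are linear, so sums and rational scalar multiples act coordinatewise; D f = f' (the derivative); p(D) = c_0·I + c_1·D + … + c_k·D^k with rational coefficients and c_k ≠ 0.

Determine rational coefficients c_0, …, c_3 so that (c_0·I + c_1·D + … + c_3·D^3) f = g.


D^0 f = -(9/2)x^5 - (1/3)x^2 + x + 5/2
D^1 f = -(45/2)x^4 - (2/3)x + 1
D^2 f = -90x^3 - 2/3
D^3 f = -270x^2
matching coefficients of g against c_0 f + c_1 Df + … from the top degree down determines the c_i
solution: c_0 = -1/2, c_1 = 3/2, c_2 = 3, c_3 = -3/2

c_0 = -1/2, c_1 = 3/2, c_2 = 3, c_3 = -3/2


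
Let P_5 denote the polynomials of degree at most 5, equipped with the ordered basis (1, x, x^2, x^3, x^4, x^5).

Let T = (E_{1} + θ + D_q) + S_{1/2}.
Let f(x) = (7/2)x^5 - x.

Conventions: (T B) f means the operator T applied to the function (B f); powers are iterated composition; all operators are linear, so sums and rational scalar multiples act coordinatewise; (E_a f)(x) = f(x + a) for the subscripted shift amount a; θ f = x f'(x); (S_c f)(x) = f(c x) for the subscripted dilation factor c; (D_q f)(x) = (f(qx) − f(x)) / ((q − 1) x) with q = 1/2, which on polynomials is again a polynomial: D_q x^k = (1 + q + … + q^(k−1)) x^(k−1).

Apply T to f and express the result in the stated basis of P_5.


g(x) = (1351/64)x^5 + (777/32)x^4 + 35x^3 + 35x^2 + 15x + 3/2

E_{1} f = (7/2)x^5 + (35/2)x^4 + 35x^3 + 35x^2 + (33/2)x + 5/2
θ f = (35/2)x^5 - x
D_q f = (217/32)x^4 - 1
(E_{1} + θ + D_q) f = 21x^5 + (777/32)x^4 + 35x^3 + 35x^2 + (31/2)x + 3/2
S_{1/2} f = (7/64)x^5 - (1/2)x
((E_{1} + θ + D_q) + S_{1/2}) f = (1351/64)x^5 + (777/32)x^4 + 35x^3 + 35x^2 + 15x + 3/2


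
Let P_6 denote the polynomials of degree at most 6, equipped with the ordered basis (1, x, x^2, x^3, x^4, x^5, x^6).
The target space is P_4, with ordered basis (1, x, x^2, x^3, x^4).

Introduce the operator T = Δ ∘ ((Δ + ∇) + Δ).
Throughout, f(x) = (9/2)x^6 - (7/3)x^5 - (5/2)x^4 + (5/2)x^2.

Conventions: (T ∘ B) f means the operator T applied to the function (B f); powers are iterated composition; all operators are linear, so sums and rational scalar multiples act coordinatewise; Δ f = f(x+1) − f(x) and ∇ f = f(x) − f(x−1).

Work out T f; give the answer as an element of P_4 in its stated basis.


g(x) = 405x^4 + 940x^3 + 1655x^2 + 1150x + 367

Δ f = 27x^5 + (335/6)x^4 + (170/3)x^3 + (175/6)x^2 + (31/3)x + 13/6
∇ f = 27x^5 - (475/6)x^4 + (310/3)x^3 - (455/6)x^2 + (101/3)x - 41/6
(Δ + ∇) f = 54x^5 - (70/3)x^4 + 160x^3 - (140/3)x^2 + 44x - 14/3
Δ f = 27x^5 + (335/6)x^4 + (170/3)x^3 + (175/6)x^2 + (31/3)x + 13/6
((Δ + ∇) + Δ) f = 81x^5 + (65/2)x^4 + (650/3)x^3 - (35/2)x^2 + (163/3)x - 5/2
Δ ((Δ + ∇) + Δ) f = 405x^4 + 940x^3 + 1655x^2 + 1150x + 367


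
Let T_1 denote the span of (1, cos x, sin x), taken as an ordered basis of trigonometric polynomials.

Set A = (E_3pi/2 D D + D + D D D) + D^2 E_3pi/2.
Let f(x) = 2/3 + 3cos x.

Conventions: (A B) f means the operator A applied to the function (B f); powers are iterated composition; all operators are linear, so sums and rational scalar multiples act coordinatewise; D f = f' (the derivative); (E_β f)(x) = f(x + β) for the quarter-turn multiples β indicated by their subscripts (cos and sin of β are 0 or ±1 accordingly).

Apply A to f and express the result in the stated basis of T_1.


D f = -3sin x
D D f = -3cos x
E_3pi/2 D D f = -3sin x
D f = -3sin x
D f = -3sin x
D D f = -3cos x
D D D f = 3sin x
(E_3pi/2 D D + D + D D D) f = -3sin x
E_3pi/2 f = 2/3 + 3sin x
D E_3pi/2 f = 3cos x
D D E_3pi/2 f = -3sin x
((E_3pi/2 D D + D + D D D) + D^2 E_3pi/2) f = -6sin x

the image equals g(x) = -6sin x


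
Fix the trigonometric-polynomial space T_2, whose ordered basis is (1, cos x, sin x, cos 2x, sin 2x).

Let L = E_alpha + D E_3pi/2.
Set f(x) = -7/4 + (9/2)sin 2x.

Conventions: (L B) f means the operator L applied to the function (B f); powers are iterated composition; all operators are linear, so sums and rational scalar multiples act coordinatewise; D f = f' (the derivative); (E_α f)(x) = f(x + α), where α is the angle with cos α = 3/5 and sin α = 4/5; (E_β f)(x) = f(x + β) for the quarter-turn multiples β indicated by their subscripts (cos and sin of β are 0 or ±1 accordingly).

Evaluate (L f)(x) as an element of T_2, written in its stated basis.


E_alpha f = -7/4 + (108/25)cos 2x - (63/50)sin 2x
E_3pi/2 f = -7/4 - (9/2)sin 2x
D E_3pi/2 f = -9cos 2x
(E_alpha + D E_3pi/2) f = -7/4 - (117/25)cos 2x - (63/50)sin 2x

g(x) = -7/4 - (117/25)cos 2x - (63/50)sin 2x


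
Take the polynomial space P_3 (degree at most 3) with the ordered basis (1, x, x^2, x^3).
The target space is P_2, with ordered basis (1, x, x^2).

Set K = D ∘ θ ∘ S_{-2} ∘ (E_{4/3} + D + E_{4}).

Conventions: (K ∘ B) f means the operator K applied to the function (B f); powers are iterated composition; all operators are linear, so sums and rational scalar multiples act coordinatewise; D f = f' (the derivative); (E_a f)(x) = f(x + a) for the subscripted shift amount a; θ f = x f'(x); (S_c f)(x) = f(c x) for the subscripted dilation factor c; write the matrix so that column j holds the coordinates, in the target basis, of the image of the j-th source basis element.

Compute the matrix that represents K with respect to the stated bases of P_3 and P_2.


image of 1: 0
image of x: -4
image of x^2: 32x - 76/3
image of x^3: -144x^2 + 304x - 320/3
each image's coordinates form column j of the matrix

the matrix is [[0, -4, -76/3, -320/3]; [0, 0, 32, 304]; [0, 0, 0, -144]] (rows listed top to bottom)


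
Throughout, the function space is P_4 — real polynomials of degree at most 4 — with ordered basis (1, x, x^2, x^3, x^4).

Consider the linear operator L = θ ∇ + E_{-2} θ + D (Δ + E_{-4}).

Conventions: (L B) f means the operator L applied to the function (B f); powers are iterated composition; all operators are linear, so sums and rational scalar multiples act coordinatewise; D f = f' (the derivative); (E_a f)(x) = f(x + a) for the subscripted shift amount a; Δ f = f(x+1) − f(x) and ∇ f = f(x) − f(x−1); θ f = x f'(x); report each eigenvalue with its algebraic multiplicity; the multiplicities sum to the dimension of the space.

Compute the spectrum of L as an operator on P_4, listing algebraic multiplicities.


λ = 0 (multiplicity 1), λ = 1 (multiplicity 1), λ = 2 (multiplicity 1), λ = 3 (multiplicity 1), λ = 4 (multiplicity 1)

image of 1: 0
image of x: x - 1
image of x^2: 2x^2 - 4x + 2
image of x^3: 3x^3 - 9x^2 + 15x + 27
image of x^4: 4x^4 - 16x^3 + 48x^2 + 80x - 188
the matrix is upper triangular; its diagonal is (0, 1, 2, 3, 4)
for a triangular matrix the eigenvalues are the diagonal entries, with algebraic multiplicity their repetition count


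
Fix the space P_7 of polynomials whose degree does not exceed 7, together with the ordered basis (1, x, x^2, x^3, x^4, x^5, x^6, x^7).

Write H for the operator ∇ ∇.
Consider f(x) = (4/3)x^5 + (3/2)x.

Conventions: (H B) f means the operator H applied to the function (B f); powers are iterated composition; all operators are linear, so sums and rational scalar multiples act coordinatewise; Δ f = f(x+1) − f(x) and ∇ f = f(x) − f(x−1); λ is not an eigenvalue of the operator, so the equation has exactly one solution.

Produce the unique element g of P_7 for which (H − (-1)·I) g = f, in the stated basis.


g(x) = (4/3)x^5 - (80/3)x^3 + 80x^2 + (409/6)x - 280

write g with unknown coordinates in the stated basis and equate coefficients in (H − (-1)·I) g = f
solving from the highest basis element down gives g = (4/3)x^5 - (80/3)x^3 + 80x^2 + (409/6)x - 280
check: H g = (80/3)x^3 - 80x^2 - (200/3)x + 280
so H g − (-1)·g = (4/3)x^5 + (3/2)x = f ✓


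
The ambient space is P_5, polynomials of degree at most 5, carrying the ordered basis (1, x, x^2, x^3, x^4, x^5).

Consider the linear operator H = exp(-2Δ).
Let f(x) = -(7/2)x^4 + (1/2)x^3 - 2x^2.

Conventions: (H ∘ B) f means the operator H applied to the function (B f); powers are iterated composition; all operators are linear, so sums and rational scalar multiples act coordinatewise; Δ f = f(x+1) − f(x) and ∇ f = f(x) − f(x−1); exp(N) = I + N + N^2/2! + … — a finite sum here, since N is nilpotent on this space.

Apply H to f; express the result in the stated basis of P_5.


order-1 term: 28x^3 + 39x^2 + 33x + 10
order-2 term: -84x^2 - 162x - 100
order-3 term: 112x + 164
order-4 term: -56
the series for exp(-2Δ) f terminates at order 4
exp(-2Δ) f = -(7/2)x^4 + (57/2)x^3 - 47x^2 - 17x + 18

the image equals g(x) = -(7/2)x^4 + (57/2)x^3 - 47x^2 - 17x + 18


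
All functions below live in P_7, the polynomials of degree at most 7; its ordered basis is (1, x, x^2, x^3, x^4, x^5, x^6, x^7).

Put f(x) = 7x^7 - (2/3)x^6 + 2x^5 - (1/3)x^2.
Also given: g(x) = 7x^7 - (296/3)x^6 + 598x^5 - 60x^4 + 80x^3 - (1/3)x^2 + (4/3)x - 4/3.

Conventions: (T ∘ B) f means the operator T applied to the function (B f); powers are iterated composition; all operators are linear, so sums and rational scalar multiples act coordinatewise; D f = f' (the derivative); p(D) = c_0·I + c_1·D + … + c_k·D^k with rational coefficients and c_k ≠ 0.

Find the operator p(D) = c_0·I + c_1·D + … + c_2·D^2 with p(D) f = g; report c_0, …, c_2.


D^0 f = 7x^7 - (2/3)x^6 + 2x^5 - (1/3)x^2
D^1 f = 49x^6 - 4x^5 + 10x^4 - (2/3)x
D^2 f = 294x^5 - 20x^4 + 40x^3 - 2/3
matching coefficients of g against c_0 f + c_1 Df + … from the top degree down determines the c_i
solution: c_0 = 1, c_1 = -2, c_2 = 2

p(D) = I − 2·D + 2·D^2, i.e. c_0 = 1, c_1 = -2, c_2 = 2


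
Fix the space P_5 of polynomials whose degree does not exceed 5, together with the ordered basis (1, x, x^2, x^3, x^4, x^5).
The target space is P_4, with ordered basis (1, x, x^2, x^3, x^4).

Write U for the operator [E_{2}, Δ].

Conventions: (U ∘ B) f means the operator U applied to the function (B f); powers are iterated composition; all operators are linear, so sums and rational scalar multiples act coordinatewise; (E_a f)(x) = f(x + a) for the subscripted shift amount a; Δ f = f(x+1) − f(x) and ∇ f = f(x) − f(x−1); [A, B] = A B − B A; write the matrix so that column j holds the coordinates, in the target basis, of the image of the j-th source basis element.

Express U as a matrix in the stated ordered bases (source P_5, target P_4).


image of 1: 0
image of x: 0
image of x^2: 0
image of x^3: 0
image of x^4: 0
image of x^5: 0
each image's coordinates form column j of the matrix

the matrix is [[0, 0, 0, 0, 0, 0]; [0, 0, 0, 0, 0, 0]; [0, 0, 0, 0, 0, 0]; [0, 0, 0, 0, 0, 0]; [0, 0, 0, 0, 0, 0]] (rows listed top to bottom)


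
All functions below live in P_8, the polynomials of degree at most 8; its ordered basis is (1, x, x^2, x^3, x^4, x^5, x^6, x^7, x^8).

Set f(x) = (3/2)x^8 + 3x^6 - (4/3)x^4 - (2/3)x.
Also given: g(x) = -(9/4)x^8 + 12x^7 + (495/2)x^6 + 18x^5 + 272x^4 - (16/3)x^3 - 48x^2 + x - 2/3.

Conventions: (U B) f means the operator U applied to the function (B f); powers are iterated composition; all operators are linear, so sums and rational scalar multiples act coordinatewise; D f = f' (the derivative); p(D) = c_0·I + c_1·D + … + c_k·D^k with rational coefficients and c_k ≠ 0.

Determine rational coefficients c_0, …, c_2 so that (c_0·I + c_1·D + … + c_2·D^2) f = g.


c_0 = -3/2, c_1 = 1, c_2 = 3

D^0 f = (3/2)x^8 + 3x^6 - (4/3)x^4 - (2/3)x
D^1 f = 12x^7 + 18x^5 - (16/3)x^3 - 2/3
D^2 f = 84x^6 + 90x^4 - 16x^2
matching coefficients of g against c_0 f + c_1 Df + … from the top degree down determines the c_i
solution: c_0 = -3/2, c_1 = 1, c_2 = 3


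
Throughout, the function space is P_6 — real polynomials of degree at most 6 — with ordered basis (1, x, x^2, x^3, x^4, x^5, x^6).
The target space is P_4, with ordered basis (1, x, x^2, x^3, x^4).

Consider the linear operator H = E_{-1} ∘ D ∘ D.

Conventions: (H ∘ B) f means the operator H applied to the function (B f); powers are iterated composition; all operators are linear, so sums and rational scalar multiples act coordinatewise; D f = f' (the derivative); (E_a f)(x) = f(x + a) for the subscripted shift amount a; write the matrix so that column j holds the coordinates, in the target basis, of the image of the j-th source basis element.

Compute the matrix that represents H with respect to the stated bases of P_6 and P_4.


image of 1: 0
image of x: 0
image of x^2: 2
image of x^3: 6x - 6
image of x^4: 12x^2 - 24x + 12
image of x^5: 20x^3 - 60x^2 + 60x - 20
image of x^6: 30x^4 - 120x^3 + 180x^2 - 120x + 30
each image's coordinates form column j of the matrix

the matrix is [[0, 0, 2, -6, 12, -20, 30]; [0, 0, 0, 6, -24, 60, -120]; [0, 0, 0, 0, 12, -60, 180]; [0, 0, 0, 0, 0, 20, -120]; [0, 0, 0, 0, 0, 0, 30]] (rows listed top to bottom)


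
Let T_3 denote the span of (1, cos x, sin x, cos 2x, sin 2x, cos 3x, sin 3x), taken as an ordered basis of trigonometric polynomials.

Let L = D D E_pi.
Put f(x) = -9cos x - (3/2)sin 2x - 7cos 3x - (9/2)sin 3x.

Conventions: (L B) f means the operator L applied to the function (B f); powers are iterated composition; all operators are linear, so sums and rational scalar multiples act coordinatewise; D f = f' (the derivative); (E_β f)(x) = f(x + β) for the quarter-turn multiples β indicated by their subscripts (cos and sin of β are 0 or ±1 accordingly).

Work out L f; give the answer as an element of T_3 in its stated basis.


E_pi f = 9cos x - (3/2)sin 2x + 7cos 3x + (9/2)sin 3x
D E_pi f = -9sin x - 3cos 2x + (27/2)cos 3x - 21sin 3x
D D E_pi f = -9cos x + 6sin 2x - 63cos 3x - (81/2)sin 3x

g(x) = -9cos x + 6sin 2x - 63cos 3x - (81/2)sin 3x


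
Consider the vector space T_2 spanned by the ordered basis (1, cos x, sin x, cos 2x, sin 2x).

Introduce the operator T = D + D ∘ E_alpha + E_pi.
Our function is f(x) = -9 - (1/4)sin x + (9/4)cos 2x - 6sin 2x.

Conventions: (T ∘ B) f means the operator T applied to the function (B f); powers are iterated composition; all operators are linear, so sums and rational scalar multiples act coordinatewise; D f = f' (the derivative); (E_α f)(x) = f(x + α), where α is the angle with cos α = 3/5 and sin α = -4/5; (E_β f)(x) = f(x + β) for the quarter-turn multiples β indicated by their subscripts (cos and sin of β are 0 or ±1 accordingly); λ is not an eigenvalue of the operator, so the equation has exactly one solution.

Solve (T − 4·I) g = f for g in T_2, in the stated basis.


g(x) = 3 + (2/101)cos x + (21/404)sin x + (23/12)cos 2x + 3sin 2x

write g with unknown coordinates in the stated basis and equate coefficients in (T − 4·I) g = f
solving from the highest basis element down gives g = 3 + (2/101)cos x + (21/404)sin x + (23/12)cos 2x + 3sin 2x
check: T g = 3 + (8/101)cos x - (17/404)sin x + (119/12)cos 2x + 6sin 2x
so T g − 4·g = -9 - (1/4)sin x + (9/4)cos 2x - 6sin 2x = f ✓


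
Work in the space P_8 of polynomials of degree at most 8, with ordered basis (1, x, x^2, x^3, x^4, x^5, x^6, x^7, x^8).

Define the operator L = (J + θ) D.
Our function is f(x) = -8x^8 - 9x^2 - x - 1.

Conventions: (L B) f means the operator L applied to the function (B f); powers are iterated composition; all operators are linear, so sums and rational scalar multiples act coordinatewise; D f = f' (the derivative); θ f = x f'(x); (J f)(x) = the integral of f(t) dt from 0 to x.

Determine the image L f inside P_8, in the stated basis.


g(x) = -8x^8 - 448x^7 - 9x^2 - 19x

D f = -64x^7 - 18x - 1
J D f = -8x^8 - 9x^2 - x
θ D f = -448x^7 - 18x
(J + θ) D f = -8x^8 - 448x^7 - 9x^2 - 19x
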